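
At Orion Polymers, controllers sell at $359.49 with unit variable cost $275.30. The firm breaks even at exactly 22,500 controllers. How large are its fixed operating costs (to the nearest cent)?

$1,894,275.00

Unit CM = price − variable cost = $359.49 − $275.30 = $84.19.
Fixed costs = break-even units × CM = 22,500 × $84.19 = $1,894,275.00.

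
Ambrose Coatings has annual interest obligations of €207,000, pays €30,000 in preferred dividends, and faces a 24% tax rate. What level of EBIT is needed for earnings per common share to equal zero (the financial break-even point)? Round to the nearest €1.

Preferred dividends are paid after tax, so their pre-tax equivalent is €30,000 ÷ (1 − 0.24) = €39,473.68.
EPS = 0 when EBIT covers interest plus the pre-tax preferred burden: €207,000 + €39,473.68 = €246,473.68.

€246,474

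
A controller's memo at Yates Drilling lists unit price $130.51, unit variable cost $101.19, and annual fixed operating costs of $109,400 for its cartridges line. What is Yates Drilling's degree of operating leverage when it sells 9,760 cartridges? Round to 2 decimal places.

At 9,760 units, contribution = 9,760 × $29.32 = $286,163.20.
Operating income = contribution − fixed costs = $286,163.20 − $109,400 = $176,763.20.
So DOL = total CM / EBIT = $286,163.20 / $176,763.20 = 1.6189.

1.62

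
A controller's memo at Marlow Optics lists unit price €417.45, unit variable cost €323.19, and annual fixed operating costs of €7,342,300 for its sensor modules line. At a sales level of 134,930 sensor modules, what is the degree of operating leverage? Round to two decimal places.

2.37

Contribution at this volume is 134,930 × €94.26 = €12,718,501.80.
EBIT = €12,718,501.80 − €7,342,300 = €5,376,201.80.
DOL = contribution ÷ EBIT = €12,718,501.80 ÷ €5,376,201.80 = 2.3657.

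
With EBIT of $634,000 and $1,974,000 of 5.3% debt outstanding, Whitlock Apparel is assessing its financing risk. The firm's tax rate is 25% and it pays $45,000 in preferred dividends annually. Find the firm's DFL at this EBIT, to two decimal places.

Annual interest charges come to $104,622.00.
Preferred dividends grossed up pre-tax: $45,000 / (1 − 0.25) = $60,000.00.
DFL = EBIT ÷ [EBIT − I − D_p/(1−t)] = $634,000 ÷ [$634,000 − $104,622.00 − $60,000.00] = $634,000 ÷ $469,378.00 = 1.3507.

1.35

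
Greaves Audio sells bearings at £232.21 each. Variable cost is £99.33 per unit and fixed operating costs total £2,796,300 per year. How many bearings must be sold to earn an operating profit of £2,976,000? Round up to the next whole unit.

Contribution margin per unit = £232.21 − £99.33 = £132.88.
Units = (FC + target) / CM = (£2,796,300 + £2,976,000) / £132.88 = 43,439.95, so 43,440 bearings.

43,440 bearings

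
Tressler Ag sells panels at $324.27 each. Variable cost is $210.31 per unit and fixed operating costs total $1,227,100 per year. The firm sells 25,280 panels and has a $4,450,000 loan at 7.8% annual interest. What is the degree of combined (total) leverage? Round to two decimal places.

At 25,280 units, contribution = 25,280 × $113.96 = $2,880,908.80.
Subtracting fixed costs: EBIT = $2,880,908.80 − $1,227,100 = $1,653,808.80. Interest = $347,100.00, so EBIT − I = $1,306,708.80.
Degree of total leverage = total CM / (EBIT − interest) = $2,880,908.80 / $1,306,708.80 = 2.2047.

2.20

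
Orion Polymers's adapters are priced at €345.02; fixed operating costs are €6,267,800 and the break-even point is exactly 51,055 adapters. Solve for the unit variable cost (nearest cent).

€222.25

At break-even, FC = Q × (P − VC), so P − VC = €6,267,800 ÷ 51,055 = €122.7656.
Variable cost per unit = €345.02 − €122.7656 = €222.25.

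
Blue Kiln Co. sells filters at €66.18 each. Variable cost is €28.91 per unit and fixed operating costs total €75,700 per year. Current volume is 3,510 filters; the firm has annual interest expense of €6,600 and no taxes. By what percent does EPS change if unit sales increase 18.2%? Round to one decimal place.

+49.1%

At 3,510 units, contribution = 3,510 × €37.27 = €130,817.70.
Operating income = contribution − fixed costs = €130,817.70 − €75,700 = €55,117.70.
After interest of €6,600.00, pre-tax earnings = €48,517.70.
DCL = total CM / (EBIT − I) = €130,817.70 / €48,517.70 = 2.6963.
EPS therefore changes by 2.6963 × (+18.2%) = +49.1%.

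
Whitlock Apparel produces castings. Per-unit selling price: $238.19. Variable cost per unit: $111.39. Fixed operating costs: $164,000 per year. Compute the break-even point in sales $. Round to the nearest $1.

$308,069

CM per unit = $238.19 − $111.39 = $126.80; CM ratio = $126.80 / $238.19 = 0.5323.
Break-even sales = FC ÷ CM ratio = $164,000 × $238.19 / $126.80 = $308,069.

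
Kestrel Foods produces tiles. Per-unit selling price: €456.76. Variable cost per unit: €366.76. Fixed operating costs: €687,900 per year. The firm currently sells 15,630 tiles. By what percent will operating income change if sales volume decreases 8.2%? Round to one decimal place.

-16.0%

Total contribution margin = 15,630 × €90.00 = €1,406,700.00.
Operating income = contribution − fixed costs = €1,406,700.00 − €687,900 = €718,800.00.
So DOL = total CM / EBIT = €1,406,700.00 / €718,800.00 = 1.9570.
So EBIT moves 1.9570 × (-8.2%) = -16.0%.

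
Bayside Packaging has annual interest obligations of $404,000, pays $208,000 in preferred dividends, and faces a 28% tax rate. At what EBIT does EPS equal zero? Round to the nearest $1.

$692,889

Grossing the preferred dividend up to pre-tax terms: $208,000 / (1 − 0.28) = $288,888.89.
Financial break-even EBIT = interest + D_p ÷ (1 − t) = $404,000 + $288,888.89 = $692,888.89.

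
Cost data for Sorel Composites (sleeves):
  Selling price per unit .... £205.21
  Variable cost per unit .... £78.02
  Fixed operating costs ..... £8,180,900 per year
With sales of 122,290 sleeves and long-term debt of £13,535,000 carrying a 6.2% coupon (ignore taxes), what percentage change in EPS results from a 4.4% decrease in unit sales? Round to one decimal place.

-10.5%

Contribution at this volume is 122,290 × £127.19 = £15,554,065.10.
Operating income = contribution − fixed costs = £15,554,065.10 − £8,180,900 = £7,373,165.10.
Interest = £839,170.00, so EBIT − I = £6,533,995.10.
Degree of combined leverage = contribution ÷ (EBIT − I) = £15,554,065.10 ÷ £6,533,995.10 = 2.3805.
%ΔEPS = DCL × %ΔSales = 2.3805 × -4.4% = -10.5%.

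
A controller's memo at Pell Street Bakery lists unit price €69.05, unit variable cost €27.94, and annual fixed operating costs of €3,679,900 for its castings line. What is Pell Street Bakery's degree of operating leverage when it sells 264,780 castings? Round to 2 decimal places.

1.51

Contribution at this volume is 264,780 × €41.11 = €10,885,105.80.
EBIT = €10,885,105.80 − €3,679,900 = €7,205,205.80.
So DOL = total CM / EBIT = €10,885,105.80 / €7,205,205.80 = 1.5107.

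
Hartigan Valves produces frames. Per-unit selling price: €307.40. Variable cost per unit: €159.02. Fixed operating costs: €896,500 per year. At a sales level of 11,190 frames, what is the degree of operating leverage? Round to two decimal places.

2.17

At 11,190 units, contribution = 11,190 × €148.38 = €1,660,372.20.
Subtracting fixed costs: EBIT = €1,660,372.20 − €896,500 = €763,872.20.
DOL = contribution ÷ EBIT = €1,660,372.20 ÷ €763,872.20 = 2.1736.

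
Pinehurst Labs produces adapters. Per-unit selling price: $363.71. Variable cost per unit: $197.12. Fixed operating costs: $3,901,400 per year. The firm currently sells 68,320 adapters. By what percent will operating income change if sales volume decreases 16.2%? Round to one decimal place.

-24.6%

Total contribution margin = 68,320 × $166.59 = $11,381,428.80.
Subtracting fixed costs: EBIT = $11,381,428.80 − $3,901,400 = $7,480,028.80.
DOL = contribution ÷ EBIT = $11,381,428.80 ÷ $7,480,028.80 = 1.5216.
So EBIT moves 1.5216 × (-16.2%) = -24.6%.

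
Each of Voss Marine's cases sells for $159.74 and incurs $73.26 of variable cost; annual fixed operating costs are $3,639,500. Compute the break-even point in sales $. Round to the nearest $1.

$6,722,638

CM per unit = $159.74 − $73.26 = $86.48; CM ratio = $86.48 / $159.74 = 0.5414.
Break-even sales = FC ÷ CM ratio = $3,639,500 × $159.74 / $86.48 = $6,722,638.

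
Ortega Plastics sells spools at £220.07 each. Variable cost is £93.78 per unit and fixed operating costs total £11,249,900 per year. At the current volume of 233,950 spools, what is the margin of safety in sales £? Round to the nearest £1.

Unit CM = price − variable cost = £220.07 − £93.78 = £126.29. Break-even units = £11,249,900 ÷ £126.29 = 89,079.90; break-even revenue = 89,079.90 × £220.07 = £19,603,812.60.
Actual sales revenue = 233,950 × £220.07 = £51,485,376.50.
Margin of safety = £51,485,376.50 − £19,603,812.60 = £31,881,564.

£31,881,564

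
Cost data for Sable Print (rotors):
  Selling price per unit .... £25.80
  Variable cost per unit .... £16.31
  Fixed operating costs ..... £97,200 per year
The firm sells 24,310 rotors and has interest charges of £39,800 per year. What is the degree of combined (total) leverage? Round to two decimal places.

Total contribution margin = 24,310 × £9.49 = £230,701.90.
EBIT = £230,701.90 − £97,200 = £133,501.90. Interest = £39,800.00.
DOL = £230,701.90 ÷ £133,501.90 = 1.7281; DFL = £133,501.90 ÷ £93,701.90 = 1.4248.
DCL = DOL × DFL = 1.7281 × 1.4248 = 2.4622.

2.46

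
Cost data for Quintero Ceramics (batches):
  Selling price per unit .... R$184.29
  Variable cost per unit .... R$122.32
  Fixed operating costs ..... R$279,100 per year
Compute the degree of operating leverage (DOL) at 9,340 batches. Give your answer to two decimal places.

1.93

Total contribution margin = 9,340 × R$61.97 = R$578,799.80.
Operating income = contribution − fixed costs = R$578,799.80 − R$279,100 = R$299,699.80.
So DOL = total CM / EBIT = R$578,799.80 / R$299,699.80 = 1.9313.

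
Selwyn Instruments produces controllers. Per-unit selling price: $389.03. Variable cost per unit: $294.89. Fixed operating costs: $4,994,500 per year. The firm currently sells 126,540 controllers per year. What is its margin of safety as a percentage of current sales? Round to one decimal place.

Contribution margin per unit = $389.03 − $294.89 = $94.14. Break-even units = $4,994,500 ÷ $94.14 = 53,053.96; break-even revenue = 53,053.96 × $389.03 = $20,639,582.91.
Current sales = 126,540 × $389.03 = $49,227,856.20.
Margin of safety = ($49,227,856.20 − $20,639,582.91) ÷ $49,227,856.20 = 58.1%.

58.1%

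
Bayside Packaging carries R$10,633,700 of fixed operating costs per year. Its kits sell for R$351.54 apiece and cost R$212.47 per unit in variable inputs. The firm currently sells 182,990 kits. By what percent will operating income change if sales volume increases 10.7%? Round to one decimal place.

Total contribution margin = 182,990 × R$139.07 = R$25,448,419.30.
Operating income = contribution − fixed costs = R$25,448,419.30 − R$10,633,700 = R$14,814,719.30.
So DOL = total CM / EBIT = R$25,448,419.30 / R$14,814,719.30 = 1.7178.
%ΔEBIT = DOL × %ΔSales = 1.7178 × +10.7% = +18.4%.

+18.4%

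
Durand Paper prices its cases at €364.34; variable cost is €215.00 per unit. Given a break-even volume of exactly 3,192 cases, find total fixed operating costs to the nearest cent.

€476,693.28

Contribution margin per unit = €364.34 − €215.00 = €149.34.
Since BE = FC / CM, FC = 3,192 × €149.34 = €476,693.28.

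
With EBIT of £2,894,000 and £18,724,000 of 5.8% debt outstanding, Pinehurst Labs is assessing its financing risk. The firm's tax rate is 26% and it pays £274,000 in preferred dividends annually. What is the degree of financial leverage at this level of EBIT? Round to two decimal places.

2.01

Annual interest charges come to £1,085,992.00.
Preferred dividends grossed up pre-tax: £274,000 / (1 − 0.26) = £370,270.27.
DFL = EBIT ÷ [EBIT − I − D_p/(1−t)] = £2,894,000 ÷ [£2,894,000 − £1,085,992.00 − £370,270.27] = £2,894,000 ÷ £1,437,737.73 = 2.0129.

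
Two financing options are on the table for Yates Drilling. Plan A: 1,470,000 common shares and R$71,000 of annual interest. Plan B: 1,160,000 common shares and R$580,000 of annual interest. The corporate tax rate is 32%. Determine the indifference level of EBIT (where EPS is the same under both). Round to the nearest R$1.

R$2,484,645

At indifference, (EBIT − 71,000)(1 − t)/1,470,000 = (EBIT − 580,000)(1 − t)/1,160,000.
Cancelling (1 − t) and cross-multiplying: 1,160,000·(EBIT − 71,000) = 1,470,000·(EBIT − 580,000).
Solving, EBIT = (580,000·1,470,000 − 71,000·1,160,000) / (1,470,000 − 1,160,000) = 770,240,000,000 / 310,000 = 2,484,645.16.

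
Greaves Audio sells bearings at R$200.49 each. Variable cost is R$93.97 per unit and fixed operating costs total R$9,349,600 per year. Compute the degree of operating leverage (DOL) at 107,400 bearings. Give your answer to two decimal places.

5.47

Contribution at this volume is 107,400 × R$106.52 = R$11,440,248.00.
Operating income = contribution − fixed costs = R$11,440,248.00 − R$9,349,600 = R$2,090,648.00.
So DOL = total CM / EBIT = R$11,440,248.00 / R$2,090,648.00 = 5.4721.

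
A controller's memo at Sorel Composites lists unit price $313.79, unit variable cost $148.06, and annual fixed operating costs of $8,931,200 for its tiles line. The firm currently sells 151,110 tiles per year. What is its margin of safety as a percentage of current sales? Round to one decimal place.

Contribution margin per unit = $313.79 − $148.06 = $165.73. Break-even units = $8,931,200 ÷ $165.73 = 53,890.06; break-even revenue = 53,890.06 × $313.79 = $16,910,162.60.
Current sales = 151,110 × $313.79 = $47,416,806.90.
Margin of safety = ($47,416,806.90 − $16,910,162.60) ÷ $47,416,806.90 = 64.3%.

64.3%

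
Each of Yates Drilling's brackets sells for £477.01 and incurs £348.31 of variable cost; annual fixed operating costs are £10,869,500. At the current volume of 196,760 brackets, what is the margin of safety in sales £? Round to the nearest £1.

Contribution margin per unit = £477.01 − £348.31 = £128.70. Break-even units = £10,869,500 ÷ £128.70 = 84,456.10; break-even revenue = 84,456.10 × £477.01 = £40,286,404.00.
Current sales = 196,760 × £477.01 = £93,856,487.60.
Margin of safety = £93,856,487.60 − £40,286,404.00 = £53,570,084.

£53,570,084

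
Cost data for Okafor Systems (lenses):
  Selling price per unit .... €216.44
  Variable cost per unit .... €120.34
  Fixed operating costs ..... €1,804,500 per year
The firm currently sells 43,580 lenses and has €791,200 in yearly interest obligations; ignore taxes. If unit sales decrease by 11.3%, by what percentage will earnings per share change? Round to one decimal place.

Contribution at this volume is 43,580 × €96.10 = €4,188,038.00.
Operating income = contribution − fixed costs = €4,188,038.00 − €1,804,500 = €2,383,538.00.
After interest of €791,200.00, pre-tax earnings = €1,592,338.00.
Degree of combined leverage = contribution ÷ (EBIT − I) = €4,188,038.00 ÷ €1,592,338.00 = 2.6301.
%ΔEPS = DCL × %ΔSales = 2.6301 × -11.3% = -29.7%.

-29.7%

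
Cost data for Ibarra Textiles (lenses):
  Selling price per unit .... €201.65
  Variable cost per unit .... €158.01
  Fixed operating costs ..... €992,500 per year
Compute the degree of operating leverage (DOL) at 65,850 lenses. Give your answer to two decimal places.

Contribution at this volume is 65,850 × €43.64 = €2,873,694.00.
Subtracting fixed costs: EBIT = €2,873,694.00 − €992,500 = €1,881,194.00.
DOL = contribution ÷ EBIT = €2,873,694.00 ÷ €1,881,194.00 = 1.5276.

1.53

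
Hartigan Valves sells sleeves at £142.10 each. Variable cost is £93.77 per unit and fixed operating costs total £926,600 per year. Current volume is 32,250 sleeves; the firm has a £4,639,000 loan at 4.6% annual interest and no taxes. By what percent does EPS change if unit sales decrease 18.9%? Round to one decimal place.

-70.4%

Total contribution margin = 32,250 × £48.33 = £1,558,642.50.
Operating income = contribution − fixed costs = £1,558,642.50 − £926,600 = £632,042.50.
Interest = £213,394.00, so EBIT − I = £418,648.50.
Degree of combined leverage = contribution ÷ (EBIT − I) = £1,558,642.50 ÷ £418,648.50 = 3.7230.
%ΔEPS = DCL × %ΔSales = 3.7230 × -18.9% = -70.4%.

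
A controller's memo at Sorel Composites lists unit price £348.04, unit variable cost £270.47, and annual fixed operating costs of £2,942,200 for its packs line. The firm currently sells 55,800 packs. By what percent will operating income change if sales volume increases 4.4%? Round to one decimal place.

+13.7%

At 55,800 units, contribution = 55,800 × £77.57 = £4,328,406.00.
Operating income = contribution − fixed costs = £4,328,406.00 − £2,942,200 = £1,386,206.00.
DOL = contribution ÷ EBIT = £4,328,406.00 ÷ £1,386,206.00 = 3.1225.
So EBIT moves 3.1225 × (+4.4%) = +13.7%.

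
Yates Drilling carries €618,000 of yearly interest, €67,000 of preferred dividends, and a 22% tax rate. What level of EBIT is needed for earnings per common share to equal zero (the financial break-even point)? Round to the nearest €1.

Grossing the preferred dividend up to pre-tax terms: €67,000 / (1 − 0.22) = €85,897.44.
EPS = 0 when EBIT covers interest plus the pre-tax preferred burden: €618,000 + €85,897.44 = €703,897.44.

€703,897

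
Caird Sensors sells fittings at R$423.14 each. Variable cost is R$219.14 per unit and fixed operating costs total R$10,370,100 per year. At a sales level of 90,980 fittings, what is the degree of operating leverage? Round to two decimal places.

At 90,980 units, contribution = 90,980 × R$204.00 = R$18,559,920.00.
Operating income = contribution − fixed costs = R$18,559,920.00 − R$10,370,100 = R$8,189,820.00.
Degree of operating leverage = R$18,559,920.00 / R$8,189,820.00 = 2.2662.

2.27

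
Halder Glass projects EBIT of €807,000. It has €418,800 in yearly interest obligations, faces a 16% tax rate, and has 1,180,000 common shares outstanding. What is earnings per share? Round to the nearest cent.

€0.28

Interest = €418,800.00, so EBT = €807,000 − €418,800.00 = €388,200.00.
Net income = €388,200.00 × (1 − 0.16) = €326,088.00.
EPS = €326,088.00 ÷ 1,180,000 = €0.28.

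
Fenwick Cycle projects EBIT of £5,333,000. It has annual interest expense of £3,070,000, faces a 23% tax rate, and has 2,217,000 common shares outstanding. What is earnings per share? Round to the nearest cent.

£0.79

Interest = £3,070,000.00, so EBT = £5,333,000 − £3,070,000.00 = £2,263,000.00.
Net income = £2,263,000.00 × (1 − 0.23) = £1,742,510.00.
Per share: £1,742,510.00 / 2,217,000 shares = £0.79.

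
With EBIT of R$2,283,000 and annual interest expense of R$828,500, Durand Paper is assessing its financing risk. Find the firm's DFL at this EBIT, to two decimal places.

Annual interest charges come to R$828,500.00.
Degree of financial leverage = EBIT / (EBIT − interest) = R$2,283,000 / R$1,454,500.00 = 1.5696.

1.57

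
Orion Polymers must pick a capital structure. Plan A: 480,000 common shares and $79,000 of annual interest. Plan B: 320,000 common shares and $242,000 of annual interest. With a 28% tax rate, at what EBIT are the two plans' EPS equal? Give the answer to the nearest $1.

At indifference, (EBIT − 79,000)(1 − t)/480,000 = (EBIT − 242,000)(1 − t)/320,000.
Cancelling (1 − t) and cross-multiplying: 320,000·(EBIT − 79,000) = 480,000·(EBIT − 242,000).
EBIT × (480,000 − 320,000) = 242,000 × 480,000 − 79,000 × 320,000 = 90,880,000,000, so EBIT = 90,880,000,000 ÷ 160,000 = 568,000.00.

$568,000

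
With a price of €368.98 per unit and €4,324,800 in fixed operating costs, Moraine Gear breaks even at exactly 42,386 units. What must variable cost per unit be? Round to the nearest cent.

€266.95

Contribution per unit must be FC / Q = €4,324,800 / 42,386 = €102.0337.
Hence VC = price − CM = €368.98 − €102.0337 = €266.95.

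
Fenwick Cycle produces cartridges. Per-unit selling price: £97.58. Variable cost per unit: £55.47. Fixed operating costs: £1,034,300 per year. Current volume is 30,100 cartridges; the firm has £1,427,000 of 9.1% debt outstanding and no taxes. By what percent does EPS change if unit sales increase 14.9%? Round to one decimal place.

At 30,100 units, contribution = 30,100 × £42.11 = £1,267,511.00.
EBIT = £1,267,511.00 − £1,034,300 = £233,211.00.
After interest of £129,857.00, pre-tax earnings = £103,354.00.
Degree of combined leverage = contribution ÷ (EBIT − I) = £1,267,511.00 ÷ £103,354.00 = 12.2638.
EPS therefore changes by 12.2638 × (+14.9%) = +182.7%.

+182.7%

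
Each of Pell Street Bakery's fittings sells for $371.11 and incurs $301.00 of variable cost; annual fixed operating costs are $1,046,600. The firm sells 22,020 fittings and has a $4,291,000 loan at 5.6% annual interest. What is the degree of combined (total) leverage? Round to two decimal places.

Total contribution margin = 22,020 × $70.11 = $1,543,822.20.
Operating income = contribution − fixed costs = $1,543,822.20 − $1,046,600 = $497,222.20. Interest = $240,296.00.
DOL = $1,543,822.20 ÷ $497,222.20 = 3.1049; DFL = $497,222.20 ÷ $256,926.20 = 1.9353.
DCL = DOL × DFL = 3.1049 × 1.9353 = 6.0089.

6.01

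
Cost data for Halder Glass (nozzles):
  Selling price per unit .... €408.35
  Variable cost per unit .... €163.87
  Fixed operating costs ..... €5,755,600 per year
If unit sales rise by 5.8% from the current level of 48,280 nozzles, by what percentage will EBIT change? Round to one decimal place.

+11.3%

Total contribution margin = 48,280 × €244.48 = €11,803,494.40.
Operating income = contribution − fixed costs = €11,803,494.40 − €5,755,600 = €6,047,894.40.
DOL = contribution ÷ EBIT = €11,803,494.40 ÷ €6,047,894.40 = 1.9517.
Operating income changes by 1.9517 × +5.8% = +11.3%.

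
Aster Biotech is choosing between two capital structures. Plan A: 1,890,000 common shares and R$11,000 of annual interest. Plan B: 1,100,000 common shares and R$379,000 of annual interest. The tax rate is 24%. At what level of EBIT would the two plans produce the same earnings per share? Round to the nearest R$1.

R$891,405

Set EPS_A = EPS_B: (EBIT − R$11,000)(1 − 0.24) ÷ 1,890,000 = (EBIT − R$379,000)(1 − 0.24) ÷ 1,100,000.
The (1 − t) factor cancels: (EBIT − 11,000) × 1,100,000 = (EBIT − 379,000) × 1,890,000.
EBIT × (1,890,000 − 1,100,000) = 379,000 × 1,890,000 − 11,000 × 1,100,000 = 704,210,000,000, so EBIT = 704,210,000,000 ÷ 790,000 = 891,405.06.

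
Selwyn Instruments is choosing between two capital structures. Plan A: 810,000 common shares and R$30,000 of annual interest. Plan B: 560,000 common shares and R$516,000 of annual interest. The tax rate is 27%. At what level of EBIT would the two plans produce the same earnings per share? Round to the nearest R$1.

At indifference, (EBIT − 30,000)(1 − t)/810,000 = (EBIT − 516,000)(1 − t)/560,000.
The (1 − t) factor cancels: (EBIT − 30,000) × 560,000 = (EBIT − 516,000) × 810,000.
Solving, EBIT = (516,000·810,000 − 30,000·560,000) / (810,000 − 560,000) = 401,160,000,000 / 250,000 = 1,604,640.00.

R$1,604,640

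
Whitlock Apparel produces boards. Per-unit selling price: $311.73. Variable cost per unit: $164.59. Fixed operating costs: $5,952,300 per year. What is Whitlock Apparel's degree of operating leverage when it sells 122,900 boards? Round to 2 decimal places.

Contribution at this volume is 122,900 × $147.14 = $18,083,506.00.
EBIT = $18,083,506.00 − $5,952,300 = $12,131,206.00.
So DOL = total CM / EBIT = $18,083,506.00 / $12,131,206.00 = 1.4907.

1.49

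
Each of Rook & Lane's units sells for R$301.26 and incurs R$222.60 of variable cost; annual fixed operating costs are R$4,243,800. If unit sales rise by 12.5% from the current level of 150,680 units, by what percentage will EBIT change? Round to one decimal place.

At 150,680 units, contribution = 150,680 × R$78.66 = R$11,852,488.80.
Subtracting fixed costs: EBIT = R$11,852,488.80 − R$4,243,800 = R$7,608,688.80.
DOL = contribution ÷ EBIT = R$11,852,488.80 ÷ R$7,608,688.80 = 1.5578.
So EBIT moves 1.5578 × (+12.5%) = +19.5%.

+19.5%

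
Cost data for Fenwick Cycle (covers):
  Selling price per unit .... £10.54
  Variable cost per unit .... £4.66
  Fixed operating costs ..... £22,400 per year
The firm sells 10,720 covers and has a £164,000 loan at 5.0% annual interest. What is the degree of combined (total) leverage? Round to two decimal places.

1.94

Total contribution margin = 10,720 × £5.88 = £63,033.60.
Subtracting fixed costs: EBIT = £63,033.60 − £22,400 = £40,633.60. Interest = £8,200.00, so EBIT − I = £32,433.60.
DCL = contribution ÷ (EBIT − I) = £63,033.60 ÷ £32,433.60 = 1.9435.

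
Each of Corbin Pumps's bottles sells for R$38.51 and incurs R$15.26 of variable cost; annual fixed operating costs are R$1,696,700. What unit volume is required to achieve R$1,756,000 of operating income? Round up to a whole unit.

Unit CM = price − variable cost = R$38.51 − R$15.26 = R$23.25.
Need Q such that Q × R$23.25 − R$1,696,700 = R$1,756,000, i.e. Q = R$3,452,700 / R$23.25 = 148,503.23 → 148,504.

148,504 bottles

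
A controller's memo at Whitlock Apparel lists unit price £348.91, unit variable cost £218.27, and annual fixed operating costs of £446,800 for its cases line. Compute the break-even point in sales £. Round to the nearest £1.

CM per unit = £348.91 − £218.27 = £130.64; CM ratio = £130.64 / £348.91 = 0.3744.
Break-even revenue = fixed costs × price ÷ CM = £446,800 × £348.91 ÷ £130.64 = £1,193,302.

£1,193,302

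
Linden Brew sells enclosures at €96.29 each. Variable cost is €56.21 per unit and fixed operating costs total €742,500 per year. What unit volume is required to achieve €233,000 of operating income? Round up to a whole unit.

Contribution margin per unit = €96.29 − €56.21 = €40.08.
Required volume = (fixed costs + target profit) ÷ CM = (€742,500 + €233,000) ÷ €40.08 = 24,338.82, so 24,339 enclosures.

24,339 enclosures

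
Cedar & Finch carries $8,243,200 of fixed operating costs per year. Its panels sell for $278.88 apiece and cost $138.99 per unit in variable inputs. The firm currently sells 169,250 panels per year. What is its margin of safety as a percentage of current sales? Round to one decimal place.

Contribution margin per unit = $278.88 − $138.99 = $139.89. Break-even units = $8,243,200 ÷ $139.89 = 58,926.30; break-even revenue = 58,926.30 × $278.88 = $16,433,366.33.
Current sales = 169,250 × $278.88 = $47,200,440.00.
Margin of safety = ($47,200,440.00 − $16,433,366.33) ÷ $47,200,440.00 = 65.2%.

65.2%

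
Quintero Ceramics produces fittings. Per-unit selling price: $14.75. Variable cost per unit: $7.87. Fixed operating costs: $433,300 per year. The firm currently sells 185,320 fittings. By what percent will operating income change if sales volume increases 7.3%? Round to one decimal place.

Contribution at this volume is 185,320 × $6.88 = $1,275,001.60.
EBIT = $1,275,001.60 − $433,300 = $841,701.60.
Degree of operating leverage = $1,275,001.60 / $841,701.60 = 1.5148.
So EBIT moves 1.5148 × (+7.3%) = +11.1%.

+11.1%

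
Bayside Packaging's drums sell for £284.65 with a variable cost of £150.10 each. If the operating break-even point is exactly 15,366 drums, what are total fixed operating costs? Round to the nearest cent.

£2,067,495.30

Each unit contributes £284.65 − £150.10 = £134.55.
Since BE = FC / CM, FC = 15,366 × £134.55 = £2,067,495.30.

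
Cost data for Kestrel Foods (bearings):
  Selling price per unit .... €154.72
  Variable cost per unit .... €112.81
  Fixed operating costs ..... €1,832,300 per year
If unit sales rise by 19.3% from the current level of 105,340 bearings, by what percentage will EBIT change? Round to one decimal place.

+33.0%

At 105,340 units, contribution = 105,340 × €41.91 = €4,414,799.40.
Operating income = contribution − fixed costs = €4,414,799.40 − €1,832,300 = €2,582,499.40.
Degree of operating leverage = €4,414,799.40 / €2,582,499.40 = 1.7095.
So EBIT moves 1.7095 × (+19.3%) = +33.0%.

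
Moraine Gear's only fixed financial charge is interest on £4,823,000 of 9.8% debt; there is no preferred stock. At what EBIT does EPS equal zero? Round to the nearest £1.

£472,654

Annual interest = 9.8% × £4,823,000 = £472,654.00.
With no preferred dividends, EPS = 0 when EBIT exactly covers interest, so the financial break-even EBIT is £472,654.00.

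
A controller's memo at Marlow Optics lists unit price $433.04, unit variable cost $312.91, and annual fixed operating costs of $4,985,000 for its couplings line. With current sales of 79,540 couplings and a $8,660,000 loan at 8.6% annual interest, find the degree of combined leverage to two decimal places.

Total contribution margin = 79,540 × $120.13 = $9,555,140.20.
Subtracting fixed costs: EBIT = $9,555,140.20 − $4,985,000 = $4,570,140.20. Interest = $744,760.00.
DOL = $9,555,140.20 ÷ $4,570,140.20 = 2.0908; DFL = $4,570,140.20 ÷ $3,825,380.20 = 1.1947.
DCL = DOL × DFL = 2.0908 × 1.1947 = 2.4979.

2.50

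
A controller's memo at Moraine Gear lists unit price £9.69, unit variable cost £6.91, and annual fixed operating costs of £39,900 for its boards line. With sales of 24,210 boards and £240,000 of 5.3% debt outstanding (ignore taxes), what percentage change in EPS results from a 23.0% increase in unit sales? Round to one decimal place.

+105.4%

Total contribution margin = 24,210 × £2.78 = £67,303.80.
EBIT = £67,303.80 − £39,900 = £27,403.80.
After interest of £12,720.00, pre-tax earnings = £14,683.80.
DCL = total CM / (EBIT − I) = £67,303.80 / £14,683.80 = 4.5835.
EPS therefore changes by 4.5835 × (+23.0%) = +105.4%.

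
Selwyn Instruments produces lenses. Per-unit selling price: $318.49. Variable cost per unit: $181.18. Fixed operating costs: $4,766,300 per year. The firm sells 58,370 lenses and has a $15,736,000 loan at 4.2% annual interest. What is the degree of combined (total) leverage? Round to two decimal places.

3.10

Contribution at this volume is 58,370 × $137.31 = $8,014,784.70.
Operating income = contribution − fixed costs = $8,014,784.70 − $4,766,300 = $3,248,484.70. Interest = $660,912.00.
DOL = $8,014,784.70 ÷ $3,248,484.70 = 2.4672; DFL = $3,248,484.70 ÷ $2,587,572.70 = 1.2554.
DCL = DOL × DFL = 2.4672 × 1.2554 = 3.0973.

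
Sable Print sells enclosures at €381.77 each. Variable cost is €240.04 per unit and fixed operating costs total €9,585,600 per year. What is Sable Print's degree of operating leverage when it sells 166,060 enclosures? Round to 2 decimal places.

Total contribution margin = 166,060 × €141.73 = €23,535,683.80.
EBIT = €23,535,683.80 − €9,585,600 = €13,950,083.80.
DOL = contribution ÷ EBIT = €23,535,683.80 ÷ €13,950,083.80 = 1.6871.

1.69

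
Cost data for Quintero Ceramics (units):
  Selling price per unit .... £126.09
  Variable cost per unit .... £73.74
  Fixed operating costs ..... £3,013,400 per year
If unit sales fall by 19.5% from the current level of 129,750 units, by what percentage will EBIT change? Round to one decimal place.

Total contribution margin = 129,750 × £52.35 = £6,792,412.50.
Operating income = contribution − fixed costs = £6,792,412.50 − £3,013,400 = £3,779,012.50.
Degree of operating leverage = £6,792,412.50 / £3,779,012.50 = 1.7974.
So EBIT moves 1.7974 × (-19.5%) = -35.0%.

-35.0%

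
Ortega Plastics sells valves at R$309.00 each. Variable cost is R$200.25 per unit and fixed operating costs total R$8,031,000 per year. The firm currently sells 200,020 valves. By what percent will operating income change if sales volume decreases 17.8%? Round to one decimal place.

Total contribution margin = 200,020 × R$108.75 = R$21,752,175.00.
Operating income = contribution − fixed costs = R$21,752,175.00 − R$8,031,000 = R$13,721,175.00.
Degree of operating leverage = R$21,752,175.00 / R$13,721,175.00 = 1.5853.
%ΔEBIT = DOL × %ΔSales = 1.5853 × -17.8% = -28.2%.

-28.2%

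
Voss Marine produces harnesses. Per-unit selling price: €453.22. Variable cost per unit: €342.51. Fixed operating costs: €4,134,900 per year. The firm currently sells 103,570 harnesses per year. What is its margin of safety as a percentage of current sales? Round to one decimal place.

63.9%

Contribution margin per unit = €453.22 − €342.51 = €110.71. Break-even units = €4,134,900 ÷ €110.71 = 37,348.93; break-even revenue = 37,348.93 × €453.22 = €16,927,281.89.
Actual sales revenue = 103,570 × €453.22 = €46,939,995.40.
Margin of safety = (€46,939,995.40 − €16,927,281.89) ÷ €46,939,995.40 = 63.9%.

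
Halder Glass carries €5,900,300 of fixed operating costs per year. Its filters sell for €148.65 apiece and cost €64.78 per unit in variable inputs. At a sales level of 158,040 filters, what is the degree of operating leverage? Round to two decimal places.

Total contribution margin = 158,040 × €83.87 = €13,254,814.80.
Operating income = contribution − fixed costs = €13,254,814.80 − €5,900,300 = €7,354,514.80.
So DOL = total CM / EBIT = €13,254,814.80 / €7,354,514.80 = 1.8023.

1.80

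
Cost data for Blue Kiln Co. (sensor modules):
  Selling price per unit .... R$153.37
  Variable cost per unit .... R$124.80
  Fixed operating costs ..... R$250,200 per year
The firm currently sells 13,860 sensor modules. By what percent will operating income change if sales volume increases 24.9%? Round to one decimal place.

At 13,860 units, contribution = 13,860 × R$28.57 = R$395,980.20.
EBIT = R$395,980.20 − R$250,200 = R$145,780.20.
DOL = contribution ÷ EBIT = R$395,980.20 ÷ R$145,780.20 = 2.7163.
%ΔEBIT = DOL × %ΔSales = 2.7163 × +24.9% = +67.6%.

+67.6%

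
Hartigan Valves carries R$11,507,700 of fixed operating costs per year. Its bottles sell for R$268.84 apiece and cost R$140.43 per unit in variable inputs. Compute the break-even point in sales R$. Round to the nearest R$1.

Contribution margin per unit = R$268.84 − R$140.43 = R$128.41, a CM ratio of R$128.41 ÷ R$268.84 = 0.4776.
Break-even revenue = fixed costs × price ÷ CM = R$11,507,700 × R$268.84 ÷ R$128.41 = R$24,092,595.

R$24,092,595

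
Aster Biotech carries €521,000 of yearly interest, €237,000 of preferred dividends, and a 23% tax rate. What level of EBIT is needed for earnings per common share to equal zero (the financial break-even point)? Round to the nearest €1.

Preferred dividends are paid after tax, so their pre-tax equivalent is €237,000 ÷ (1 − 0.23) = €307,792.21.
Financial break-even EBIT = interest + D_p ÷ (1 − t) = €521,000 + €307,792.21 = €828,792.21.

€828,792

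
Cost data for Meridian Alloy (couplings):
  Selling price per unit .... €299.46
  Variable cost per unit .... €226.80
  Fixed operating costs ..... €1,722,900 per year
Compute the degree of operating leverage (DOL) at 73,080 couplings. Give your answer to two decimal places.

At 73,080 units, contribution = 73,080 × €72.66 = €5,309,992.80.
Operating income = contribution − fixed costs = €5,309,992.80 − €1,722,900 = €3,587,092.80.
So DOL = total CM / EBIT = €5,309,992.80 / €3,587,092.80 = 1.4803.

1.48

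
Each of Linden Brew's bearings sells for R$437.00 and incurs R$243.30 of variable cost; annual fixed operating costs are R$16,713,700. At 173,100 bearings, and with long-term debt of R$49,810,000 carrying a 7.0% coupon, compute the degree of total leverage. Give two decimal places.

Total contribution margin = 173,100 × R$193.70 = R$33,529,470.00.
Operating income = contribution − fixed costs = R$33,529,470.00 − R$16,713,700 = R$16,815,770.00. Interest = R$3,486,700.00, so EBIT − I = R$13,329,070.00.
DCL = contribution ÷ (EBIT − I) = R$33,529,470.00 ÷ R$13,329,070.00 = 2.5155.

2.52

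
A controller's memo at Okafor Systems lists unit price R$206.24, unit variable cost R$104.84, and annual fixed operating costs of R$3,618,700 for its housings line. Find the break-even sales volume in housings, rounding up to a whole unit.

Unit CM = price − variable cost = R$206.24 − R$104.84 = R$101.40.
Break-even volume = fixed costs ÷ CM per unit = R$3,618,700 ÷ R$101.40 = 35,687.38, so 35,688 housings.

35,688 housings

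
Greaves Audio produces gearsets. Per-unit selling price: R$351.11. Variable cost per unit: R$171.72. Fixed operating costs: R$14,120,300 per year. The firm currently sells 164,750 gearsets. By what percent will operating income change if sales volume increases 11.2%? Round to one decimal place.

Contribution at this volume is 164,750 × R$179.39 = R$29,554,502.50.
Subtracting fixed costs: EBIT = R$29,554,502.50 − R$14,120,300 = R$15,434,202.50.
So DOL = total CM / EBIT = R$29,554,502.50 / R$15,434,202.50 = 1.9149.
So EBIT moves 1.9149 × (+11.2%) = +21.4%.

+21.4%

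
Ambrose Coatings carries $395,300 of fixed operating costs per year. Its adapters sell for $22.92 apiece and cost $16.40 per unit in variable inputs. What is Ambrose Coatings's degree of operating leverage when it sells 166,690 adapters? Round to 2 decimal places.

1.57

Contribution at this volume is 166,690 × $6.52 = $1,086,818.80.
Operating income = contribution − fixed costs = $1,086,818.80 − $395,300 = $691,518.80.
Degree of operating leverage = $1,086,818.80 / $691,518.80 = 1.5716.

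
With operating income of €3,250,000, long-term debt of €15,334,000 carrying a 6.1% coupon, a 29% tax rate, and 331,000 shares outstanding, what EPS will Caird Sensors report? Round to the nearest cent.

€4.96

Interest = €935,374.00, so EBT = €3,250,000 − €935,374.00 = €2,314,626.00.
Net income = €2,314,626.00 × (1 − 0.29) = €1,643,384.46.
Per share: €1,643,384.46 / 331,000 shares = €4.96.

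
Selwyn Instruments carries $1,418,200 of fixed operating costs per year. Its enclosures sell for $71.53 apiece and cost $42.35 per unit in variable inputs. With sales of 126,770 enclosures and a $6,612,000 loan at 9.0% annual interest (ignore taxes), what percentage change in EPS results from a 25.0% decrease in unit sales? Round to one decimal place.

-54.9%

At 126,770 units, contribution = 126,770 × $29.18 = $3,699,148.60.
EBIT = $3,699,148.60 − $1,418,200 = $2,280,948.60.
Interest = $595,080.00, so EBIT − I = $1,685,868.60.
DCL = total CM / (EBIT − I) = $3,699,148.60 / $1,685,868.60 = 2.1942.
EPS therefore changes by 2.1942 × (-25.0%) = -54.9%.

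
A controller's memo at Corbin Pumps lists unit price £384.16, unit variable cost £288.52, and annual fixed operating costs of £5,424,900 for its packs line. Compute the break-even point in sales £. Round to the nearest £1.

CM per unit = £384.16 − £288.52 = £95.64; CM ratio = £95.64 / £384.16 = 0.2490.
Break-even sales = FC ÷ CM ratio = £5,424,900 × £384.16 / £95.64 = £21,790,355.

£21,790,355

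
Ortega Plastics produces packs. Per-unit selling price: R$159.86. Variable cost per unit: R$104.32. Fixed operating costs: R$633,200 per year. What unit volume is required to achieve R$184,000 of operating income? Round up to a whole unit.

14,714 packs

Contribution margin per unit = R$159.86 − R$104.32 = R$55.54.
Units = (FC + target) / CM = (R$633,200 + R$184,000) / R$55.54 = 14,713.72, so 14,714 packs.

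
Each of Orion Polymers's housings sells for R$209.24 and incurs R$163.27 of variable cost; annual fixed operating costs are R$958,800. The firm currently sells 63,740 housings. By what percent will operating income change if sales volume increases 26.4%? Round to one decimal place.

Total contribution margin = 63,740 × R$45.97 = R$2,930,127.80.
EBIT = R$2,930,127.80 − R$958,800 = R$1,971,327.80.
Degree of operating leverage = R$2,930,127.80 / R$1,971,327.80 = 1.4864.
Operating income changes by 1.4864 × +26.4% = +39.2%.

+39.2%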